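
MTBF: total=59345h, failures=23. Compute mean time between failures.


Formula: MTBF = Total operating time / Number of failures
MTBF = 59345 / 23
MTBF = 2580.22 hours

2580.22 hours


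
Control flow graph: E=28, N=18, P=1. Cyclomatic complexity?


Formula: V(G) = E - N + 2P
V(G) = 28 - 18 + 2*1
V(G) = 10 + 2
V(G) = 12

12


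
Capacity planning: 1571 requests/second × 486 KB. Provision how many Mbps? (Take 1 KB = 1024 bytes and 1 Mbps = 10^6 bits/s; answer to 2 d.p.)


Formula: Mbps = payload_bytes * RPS * 8 / 1e6
Payload per request = 486 KB = 486 * 1024 = 497664 bytes
Total bytes/sec = 497664 * 1571 = 781830144
Total bits/sec = 781830144 * 8 = 6254641152
Mbps = 6254641152 / 1e6 = 6254.64

6254.64 Mbps


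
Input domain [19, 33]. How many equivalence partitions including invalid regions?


Valid range: [19, 33]
Class 1: x < 19 — invalid
Class 2: 19 ≤ x ≤ 33 — valid
Class 3: x > 33 — invalid
Total equivalence classes: 3

3 equivalence classes


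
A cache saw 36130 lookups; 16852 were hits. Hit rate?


Formula: hit rate = hits / (hits + misses) * 100
hit rate = 16852 / (16852 + 19278) * 100
hit rate = 16852 / 36130 * 100
hit rate = 46.64%

46.64%


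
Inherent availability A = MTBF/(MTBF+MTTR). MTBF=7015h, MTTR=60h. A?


Availability = MTBF / (MTBF + MTTR)
Availability = 7015 / (7015 + 60)
Availability = 7015 / 7075
Availability = 99.1519%

99.1519%


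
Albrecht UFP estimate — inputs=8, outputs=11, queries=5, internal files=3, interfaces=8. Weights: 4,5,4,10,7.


UFP = EI*4 + EO*5 + EQ*4 + ILF*10 + EIF*7
UFP = 8*4 + 11*5 + 5*4 + 3*10 + 8*7
UFP = 32 + 55 + 20 + 30 + 56
UFP = 193

193


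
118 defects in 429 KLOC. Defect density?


Defect density = defects / KLOC
Defect density = 118 / 429
Defect density = 0.275 defects/KLOC

0.275 defects/KLOC


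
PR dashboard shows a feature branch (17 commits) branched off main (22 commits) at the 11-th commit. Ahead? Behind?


Common ancestor: commit #11
feature commits after divergence: 17 - 11 = 6
main commits after divergence: 22 - 11 = 11
feature is 6 commits ahead of main
main is 11 commits ahead of feature

feature ahead: 6, main ahead: 11


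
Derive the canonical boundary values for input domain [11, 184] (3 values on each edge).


Range: [11, 184]
Boundaries: just below min, min, min+1, max-1, max, just above max
Values: [10, 11, 12, 183, 184, 185]

[10, 11, 12, 183, 184, 185]


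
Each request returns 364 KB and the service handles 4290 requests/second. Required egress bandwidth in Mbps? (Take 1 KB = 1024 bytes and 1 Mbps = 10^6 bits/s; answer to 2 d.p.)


Formula: Mbps = payload_bytes * RPS * 8 / 1e6
Payload per request = 364 KB = 364 * 1024 = 372736 bytes
Total bytes/sec = 372736 * 4290 = 1599037440
Total bits/sec = 1599037440 * 8 = 12792299520
Mbps = 12792299520 / 1e6 = 12792.3

12792.3 Mbps


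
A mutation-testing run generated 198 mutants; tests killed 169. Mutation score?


Mutation score = killed / total * 100
Mutation score = 169 / 198 * 100
Mutation score = 85.35%

85.35%


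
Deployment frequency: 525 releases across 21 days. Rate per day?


Formula: deployments per day = releases / days
= 525 / 21
= 25.0 deploys/day
(equivalently, 175.0 deploys/week)

25.0 deploys/day


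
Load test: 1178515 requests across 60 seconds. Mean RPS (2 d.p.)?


Formula: throughput = requests / seconds
throughput = 1178515 / 60
throughput = 19641.92 requests/second

19641.92 requests/second


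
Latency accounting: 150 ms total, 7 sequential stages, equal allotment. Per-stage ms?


Formula: per_stage = total_budget / stages
per_stage = 150 / 7
per_stage = 21.43 ms

21.43 ms


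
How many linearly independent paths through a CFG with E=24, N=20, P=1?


Formula: V(G) = E - N + 2P
V(G) = 24 - 20 + 2*1
V(G) = 4 + 2
V(G) = 6

6


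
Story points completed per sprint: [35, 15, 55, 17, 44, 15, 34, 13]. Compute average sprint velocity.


Formula: Avg velocity = Total points / Number of sprints
Points: [35, 15, 55, 17, 44, 15, 34, 13]
Sum = 35 + 15 + 55 + 17 + 44 + 15 + 34 + 13 = 228
Avg velocity = 228 / 8 = 28.5 points/sprint

28.5 points/sprint


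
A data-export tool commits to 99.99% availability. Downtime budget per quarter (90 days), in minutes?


Formula: allowed downtime = period * (100 - SLA) / 100
Period (quarter (90 days)) = 129600 minutes
Unavailability fraction = (100 - 99.99) / 100
Allowed downtime = 129600 * (100 - 99.99) / 100
Allowed downtime = 12.96 minutes

12.96 minutes


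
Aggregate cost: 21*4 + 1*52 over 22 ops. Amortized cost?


Formula: Amortized cost = Total cost / Operations
Total cost = (21 * 4) + (1 * 52)
Total cost = 84 + 52 = 136
Amortized = 136 / 22 = 6.1818

6.1818


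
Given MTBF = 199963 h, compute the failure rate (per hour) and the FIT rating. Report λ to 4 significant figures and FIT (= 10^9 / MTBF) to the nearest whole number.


Formula: λ = 1 / MTBF; FIT = λ × 1e9 = 1e9 / MTBF
λ = 1 / 199963 ≈ 5.001e-06 failures/hour
FIT = 1e9 / 199963 ≈ 5001 failures per 1e9 hours (nearest whole number)

λ = 5.001e-06 /h, FIT = 5001


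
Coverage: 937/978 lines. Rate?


Coverage = covered / total * 100
Coverage = 937 / 978 * 100
Coverage = 95.81%

95.81%


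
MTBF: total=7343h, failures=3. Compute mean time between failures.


Formula: MTBF = Total operating time / Number of failures
MTBF = 7343 / 3
MTBF = 2447.67 hours

2447.67 hours


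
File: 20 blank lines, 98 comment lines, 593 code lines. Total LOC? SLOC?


Total LOC = blank + comment + code
Total LOC = 20 + 98 + 593 = 711
SLOC (source only) = code = 593

Total LOC: 711, SLOC: 593


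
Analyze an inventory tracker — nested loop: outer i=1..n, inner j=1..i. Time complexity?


Reasoning: triangle: n(n+1)/2 ~ n^2/2
Complexity: O(n^2)

O(n^2)


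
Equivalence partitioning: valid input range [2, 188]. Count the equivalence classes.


Valid range: [2, 188]
Class 1: x < 2 — invalid
Class 2: 2 ≤ x ≤ 188 — valid
Class 3: x > 188 — invalid
Total equivalence classes: 3

3 equivalence classes


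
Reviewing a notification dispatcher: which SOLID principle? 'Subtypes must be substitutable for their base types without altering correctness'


This describes the Liskov Substitution Principle (LSP)

Liskov Substitution Principle (LSP)


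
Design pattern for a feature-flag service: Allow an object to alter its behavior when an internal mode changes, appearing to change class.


This matches the State pattern

State


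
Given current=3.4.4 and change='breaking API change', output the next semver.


Current: 3.4.4
Change category: 'breaking API change' → major bump
SemVer rule: major bump → increment MAJOR, reset MINOR and PATCH to 0
New: 4.0.0

4.0.0


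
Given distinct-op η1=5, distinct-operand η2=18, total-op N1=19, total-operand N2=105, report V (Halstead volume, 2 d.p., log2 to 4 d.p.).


Formula: V = N * log2(η), where N = N1 + N2 and η = η1 + η2
η = 5 + 18 = 23
N = 19 + 105 = 124
log2(23) ≈ 4.5236
V = 124 * 4.5236 = 560.93

560.93


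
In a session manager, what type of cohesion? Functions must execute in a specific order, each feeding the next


Reasoning: Output of one is input to next
Type: Sequential cohesion

Sequential cohesion


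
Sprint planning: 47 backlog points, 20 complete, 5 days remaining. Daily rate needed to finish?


Formula: Required rate = Remaining points / Days left
Remaining = 47 - 20 = 27 points
Required rate = 27 / 5 = 5.4 points/day

5.4 points/day


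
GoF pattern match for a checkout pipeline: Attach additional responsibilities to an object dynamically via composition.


This matches the Decorator pattern

Decorator


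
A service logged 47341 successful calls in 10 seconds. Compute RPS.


Formula: throughput = requests / seconds
throughput = 47341 / 10
throughput = 4734.1 requests/second

4734.1 requests/second


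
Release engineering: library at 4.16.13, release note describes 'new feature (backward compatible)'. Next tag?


Current: 4.16.13
Change category: 'new feature (backward compatible)' → minor bump
SemVer rule: minor bump → increment MINOR, reset PATCH to 0 (MAJOR unchanged)
New: 4.17.0

4.17.0


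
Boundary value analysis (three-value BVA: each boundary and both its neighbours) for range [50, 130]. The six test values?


Range: [50, 130]
Boundaries: just below min, min, min+1, max-1, max, just above max
Values: [49, 50, 51, 129, 130, 131]

[49, 50, 51, 129, 130, 131]


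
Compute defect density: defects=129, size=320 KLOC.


Defect density = defects / KLOC
Defect density = 129 / 320
Defect density = 0.403 defects/KLOC

0.403 defects/KLOC


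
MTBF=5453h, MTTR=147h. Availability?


Availability = MTBF / (MTBF + MTTR)
Availability = 5453 / (5453 + 147)
Availability = 5453 / 5600
Availability = 97.375%

97.375%


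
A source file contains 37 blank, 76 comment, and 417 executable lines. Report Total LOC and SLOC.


Total LOC = blank + comment + code
Total LOC = 37 + 76 + 417 = 530
SLOC (source only) = code = 417

Total LOC: 530, SLOC: 417


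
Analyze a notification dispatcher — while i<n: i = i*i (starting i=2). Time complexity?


Reasoning: squaring drives double-exponential growth; iterations ~ log log n
Complexity: O(log log n)

O(log log n)


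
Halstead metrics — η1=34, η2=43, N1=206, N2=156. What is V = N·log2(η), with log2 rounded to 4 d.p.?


Formula: V = N * log2(η), where N = N1 + N2 and η = η1 + η2
η = 34 + 43 = 77
N = 206 + 156 = 362
log2(77) ≈ 6.2668
V = 362 * 6.2668 = 2268.58

2268.58


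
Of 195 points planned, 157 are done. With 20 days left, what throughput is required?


Formula: Required rate = Remaining points / Days left
Remaining = 195 - 157 = 38 points
Required rate = 38 / 20 = 1.9 points/day

1.9 points/day


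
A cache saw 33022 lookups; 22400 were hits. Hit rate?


Formula: hit rate = hits / (hits + misses) * 100
hit rate = 22400 / (22400 + 10622) * 100
hit rate = 22400 / 33022 * 100
hit rate = 67.83%

67.83%


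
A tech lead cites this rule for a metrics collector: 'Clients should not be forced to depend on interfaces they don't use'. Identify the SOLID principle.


This describes the Interface Segregation Principle (ISP)

Interface Segregation Principle (ISP)


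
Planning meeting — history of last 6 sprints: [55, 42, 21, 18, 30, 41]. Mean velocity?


Formula: Avg velocity = Total points / Number of sprints
Points: [55, 42, 21, 18, 30, 41]
Sum = 55 + 42 + 21 + 18 + 30 + 41 = 207
Avg velocity = 207 / 6 = 34.5 points/sprint

34.5 points/sprint


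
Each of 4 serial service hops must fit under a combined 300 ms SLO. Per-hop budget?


Formula: per_stage = total_budget / stages
per_stage = 300 / 4
per_stage = 75.0 ms

75.0 ms


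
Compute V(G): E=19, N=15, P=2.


Formula: V(G) = E - N + 2P
V(G) = 19 - 15 + 2*2
V(G) = 4 + 4
V(G) = 8

8


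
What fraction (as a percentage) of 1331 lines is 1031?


Coverage = covered / total * 100
Coverage = 1031 / 1331 * 100
Coverage = 77.46%

77.46%


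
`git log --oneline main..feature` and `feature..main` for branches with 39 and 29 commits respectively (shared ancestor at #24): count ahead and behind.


Common ancestor: commit #24
feature commits after divergence: 39 - 24 = 15
main commits after divergence: 29 - 24 = 5
feature is 15 commits ahead of main
main is 5 commits ahead of feature

feature ahead: 15, main ahead: 5


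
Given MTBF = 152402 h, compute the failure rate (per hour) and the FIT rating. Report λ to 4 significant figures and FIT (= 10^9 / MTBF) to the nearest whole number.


Formula: λ = 1 / MTBF; FIT = λ × 1e9 = 1e9 / MTBF
λ = 1 / 152402 ≈ 6.562e-06 failures/hour
FIT = 1e9 / 152402 ≈ 6562 failures per 1e9 hours (nearest whole number)

λ = 6.562e-06 /h, FIT = 6562


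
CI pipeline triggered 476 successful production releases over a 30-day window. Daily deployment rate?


Formula: deployments per day = releases / days
= 476 / 30
= 15.867 deploys/day
(equivalently, 111.07 deploys/week)

15.867 deploys/day


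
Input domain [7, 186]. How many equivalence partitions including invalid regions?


Valid range: [7, 186]
Class 1: x < 7 — invalid
Class 2: 7 ≤ x ≤ 186 — valid
Class 3: x > 186 — invalid
Total equivalence classes: 3

3 equivalence classes


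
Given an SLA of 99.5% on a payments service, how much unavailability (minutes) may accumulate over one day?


Formula: allowed downtime = period * (100 - SLA) / 100
Period (day) = 1440 minutes
Unavailability fraction = (100 - 99.5) / 100
Allowed downtime = 1440 * (100 - 99.5) / 100
Allowed downtime = 7.2 minutes

7.2 minutes


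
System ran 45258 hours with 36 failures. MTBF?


Formula: MTBF = Total operating time / Number of failures
MTBF = 45258 / 36
MTBF = 1257.17 hours

1257.17 hours


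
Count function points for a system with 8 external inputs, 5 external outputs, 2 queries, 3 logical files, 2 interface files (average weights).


UFP = EI*4 + EO*5 + EQ*4 + ILF*10 + EIF*7
UFP = 8*4 + 5*5 + 2*4 + 3*10 + 2*7
UFP = 32 + 25 + 8 + 30 + 14
UFP = 109

109


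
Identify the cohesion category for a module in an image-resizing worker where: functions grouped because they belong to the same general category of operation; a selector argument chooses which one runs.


Reasoning: Grouped by category of activity, not by data or sequence
Type: Logical cohesion

Logical cohesion


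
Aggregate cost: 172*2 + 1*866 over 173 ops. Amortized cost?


Formula: Amortized cost = Total cost / Operations
Total cost = (172 * 2) + (1 * 866)
Total cost = 344 + 866 = 1210
Amortized = 1210 / 173 = 6.9942

6.9942


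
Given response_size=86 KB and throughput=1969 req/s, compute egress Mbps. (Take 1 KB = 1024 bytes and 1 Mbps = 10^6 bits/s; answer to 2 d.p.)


Formula: Mbps = payload_bytes * RPS * 8 / 1e6
Payload per request = 86 KB = 86 * 1024 = 88064 bytes
Total bytes/sec = 88064 * 1969 = 173398016
Total bits/sec = 173398016 * 8 = 1387184128
Mbps = 1387184128 / 1e6 = 1387.18

1387.18 Mbps


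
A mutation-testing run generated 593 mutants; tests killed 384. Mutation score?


Mutation score = killed / total * 100
Mutation score = 384 / 593 * 100
Mutation score = 64.76%

64.76%


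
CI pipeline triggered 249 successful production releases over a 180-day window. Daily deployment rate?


Formula: deployments per day = releases / days
= 249 / 180
= 1.383 deploys/day
(equivalently, 9.68 deploys/week)

1.383 deploys/day


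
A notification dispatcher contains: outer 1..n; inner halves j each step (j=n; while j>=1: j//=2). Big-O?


Reasoning: n times log n
Complexity: O(n log n)

O(n log n)


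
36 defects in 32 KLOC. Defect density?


Defect density = defects / KLOC
Defect density = 36 / 32
Defect density = 1.125 defects/KLOC

1.125 defects/KLOC


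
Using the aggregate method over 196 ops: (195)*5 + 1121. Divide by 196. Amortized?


Formula: Amortized cost = Total cost / Operations
Total cost = (195 * 5) + (1 * 1121)
Total cost = 975 + 1121 = 2096
Amortized = 2096 / 196 = 10.6939

10.6939


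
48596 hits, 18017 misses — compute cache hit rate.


Formula: hit rate = hits / (hits + misses) * 100
hit rate = 48596 / (48596 + 18017) * 100
hit rate = 48596 / 66613 * 100
hit rate = 72.95%

72.95%


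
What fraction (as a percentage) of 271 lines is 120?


Coverage = covered / total * 100
Coverage = 120 / 271 * 100
Coverage = 44.28%

44.28%


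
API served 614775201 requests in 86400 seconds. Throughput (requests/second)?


Formula: throughput = requests / seconds
throughput = 614775201 / 86400
throughput = 7115.45 requests/second

7115.45 requests/second


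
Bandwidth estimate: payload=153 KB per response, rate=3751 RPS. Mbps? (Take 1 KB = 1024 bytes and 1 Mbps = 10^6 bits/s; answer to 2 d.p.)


Formula: Mbps = payload_bytes * RPS * 8 / 1e6
Payload per request = 153 KB = 153 * 1024 = 156672 bytes
Total bytes/sec = 156672 * 3751 = 587676672
Total bits/sec = 587676672 * 8 = 4701413376
Mbps = 4701413376 / 1e6 = 4701.41

4701.41 Mbps


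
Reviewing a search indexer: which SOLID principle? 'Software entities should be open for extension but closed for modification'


This describes the Open/Closed Principle (OCP)

Open/Closed Principle (OCP)


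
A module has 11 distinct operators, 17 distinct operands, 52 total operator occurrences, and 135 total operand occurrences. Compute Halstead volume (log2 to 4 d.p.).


Formula: V = N * log2(η), where N = N1 + N2 and η = η1 + η2
η = 11 + 17 = 28
N = 52 + 135 = 187
log2(28) ≈ 4.8074
V = 187 * 4.8074 = 898.98

898.98


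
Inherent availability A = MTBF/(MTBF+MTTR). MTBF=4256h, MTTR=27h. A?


Availability = MTBF / (MTBF + MTTR)
Availability = 4256 / (4256 + 27)
Availability = 4256 / 4283
Availability = 99.3696%

99.3696%


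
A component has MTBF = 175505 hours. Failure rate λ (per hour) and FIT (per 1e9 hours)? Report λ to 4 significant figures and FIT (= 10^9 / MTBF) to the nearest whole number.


Formula: λ = 1 / MTBF; FIT = λ × 1e9 = 1e9 / MTBF
λ = 1 / 175505 ≈ 5.698e-06 failures/hour
FIT = 1e9 / 175505 ≈ 5698 failures per 1e9 hours (nearest whole number)

λ = 5.698e-06 /h, FIT = 5698


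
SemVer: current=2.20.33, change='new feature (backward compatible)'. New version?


Current: 2.20.33
Change category: 'new feature (backward compatible)' → minor bump
SemVer rule: minor bump → increment MINOR, reset PATCH to 0 (MAJOR unchanged)
New: 2.21.0

2.21.0


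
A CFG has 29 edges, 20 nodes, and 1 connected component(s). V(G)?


Formula: V(G) = E - N + 2P
V(G) = 29 - 20 + 2*1
V(G) = 9 + 2
V(G) = 11

11


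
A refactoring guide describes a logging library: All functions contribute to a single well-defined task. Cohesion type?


Reasoning: Best: single purpose
Type: Functional cohesion

Functional cohesion


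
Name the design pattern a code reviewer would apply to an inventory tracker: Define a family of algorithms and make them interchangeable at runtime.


This matches the Strategy pattern

Strategy


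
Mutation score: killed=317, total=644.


Mutation score = killed / total * 100
Mutation score = 317 / 644 * 100
Mutation score = 49.22%

49.22%


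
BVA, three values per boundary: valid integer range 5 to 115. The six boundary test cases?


Range: [5, 115]
Boundaries: just below min, min, min+1, max-1, max, just above max
Values: [4, 5, 6, 114, 115, 116]

[4, 5, 6, 114, 115, 116]


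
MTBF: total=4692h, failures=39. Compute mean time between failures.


Formula: MTBF = Total operating time / Number of failures
MTBF = 4692 / 39
MTBF = 120.31 hours

120.31 hours


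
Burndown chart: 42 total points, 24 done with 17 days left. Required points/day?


Formula: Required rate = Remaining points / Days left
Remaining = 42 - 24 = 18 points
Required rate = 18 / 17 = 1.06 points/day

1.06 points/day


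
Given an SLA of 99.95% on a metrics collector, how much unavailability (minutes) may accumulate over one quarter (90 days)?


Formula: allowed downtime = period * (100 - SLA) / 100
Period (quarter (90 days)) = 129600 minutes
Unavailability fraction = (100 - 99.95) / 100
Allowed downtime = 129600 * (100 - 99.95) / 100
Allowed downtime = 64.8 minutes

64.8 minutes


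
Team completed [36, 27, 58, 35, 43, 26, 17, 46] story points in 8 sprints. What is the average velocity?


Formula: Avg velocity = Total points / Number of sprints
Points: [36, 27, 58, 35, 43, 26, 17, 46]
Sum = 36 + 27 + 58 + 35 + 43 + 26 + 17 + 46 = 288
Avg velocity = 288 / 8 = 36.0 points/sprint

36.0 points/sprint


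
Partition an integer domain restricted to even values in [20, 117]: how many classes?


Constraint: even integers in [20, 117]
Class 1: x < 20 — out-of-range invalid
Class 2: x in [20,117] but odd — wrong type invalid
Class 3: x in [20,117] and even — valid
Class 4: x > 117 — out-of-range invalid
Total equivalence classes: 4

4 equivalence classes


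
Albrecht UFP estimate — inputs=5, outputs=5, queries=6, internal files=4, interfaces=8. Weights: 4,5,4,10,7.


UFP = EI*4 + EO*5 + EQ*4 + ILF*10 + EIF*7
UFP = 5*4 + 5*5 + 6*4 + 4*10 + 8*7
UFP = 20 + 25 + 24 + 40 + 56
UFP = 165

165


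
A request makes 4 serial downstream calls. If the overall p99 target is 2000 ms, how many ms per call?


Formula: per_stage = total_budget / stages
per_stage = 2000 / 4
per_stage = 500.0 ms

500.0 ms


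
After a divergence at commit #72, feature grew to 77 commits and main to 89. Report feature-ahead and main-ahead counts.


Common ancestor: commit #72
feature commits after divergence: 77 - 72 = 5
main commits after divergence: 89 - 72 = 17
feature is 5 commits ahead of main
main is 17 commits ahead of feature

feature ahead: 5, main ahead: 17


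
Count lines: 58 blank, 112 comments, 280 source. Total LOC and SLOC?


Total LOC = blank + comment + code
Total LOC = 58 + 112 + 280 = 450
SLOC (source only) = code = 280

Total LOC: 450, SLOC: 280


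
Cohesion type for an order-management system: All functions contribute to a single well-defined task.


Reasoning: Best: single purpose
Type: Functional cohesion

Functional cohesion


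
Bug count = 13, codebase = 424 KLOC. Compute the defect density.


Defect density = defects / KLOC
Defect density = 13 / 424
Defect density = 0.031 defects/KLOC

0.031 defects/KLOC


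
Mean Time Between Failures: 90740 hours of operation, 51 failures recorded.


Formula: MTBF = Total operating time / Number of failures
MTBF = 90740 / 51
MTBF = 1779.22 hours

1779.22 hours


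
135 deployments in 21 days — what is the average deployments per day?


Formula: deployments per day = releases / days
= 135 / 21
= 6.429 deploys/day
(equivalently, 45.0 deploys/week)

6.429 deploys/day


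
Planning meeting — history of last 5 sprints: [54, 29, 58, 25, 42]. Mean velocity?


Formula: Avg velocity = Total points / Number of sprints
Points: [54, 29, 58, 25, 42]
Sum = 54 + 29 + 58 + 25 + 42 = 208
Avg velocity = 208 / 5 = 41.6 points/sprint

41.6 points/sprint


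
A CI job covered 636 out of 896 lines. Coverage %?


Coverage = covered / total * 100
Coverage = 636 / 896 * 100
Coverage = 70.98%

70.98%


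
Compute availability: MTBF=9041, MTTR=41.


Availability = MTBF / (MTBF + MTTR)
Availability = 9041 / (9041 + 41)
Availability = 9041 / 9082
Availability = 99.5486%

99.5486%


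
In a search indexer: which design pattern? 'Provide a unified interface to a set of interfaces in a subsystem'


This matches the Facade pattern

Facade


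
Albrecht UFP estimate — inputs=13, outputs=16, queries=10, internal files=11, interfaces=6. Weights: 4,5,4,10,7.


UFP = EI*4 + EO*5 + EQ*4 + ILF*10 + EIF*7
UFP = 13*4 + 16*5 + 10*4 + 11*10 + 6*7
UFP = 52 + 80 + 40 + 110 + 42
UFP = 324

324


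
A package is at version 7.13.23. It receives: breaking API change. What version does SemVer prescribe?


Current: 7.13.23
Change category: 'breaking API change' → major bump
SemVer rule: major bump → increment MAJOR, reset MINOR and PATCH to 0
New: 8.0.0

8.0.0


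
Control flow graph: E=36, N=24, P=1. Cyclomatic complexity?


Formula: V(G) = E - N + 2P
V(G) = 36 - 24 + 2*1
V(G) = 12 + 2
V(G) = 14

14


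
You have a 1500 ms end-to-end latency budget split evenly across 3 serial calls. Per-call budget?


Formula: per_stage = total_budget / stages
per_stage = 1500 / 3
per_stage = 500.0 ms

500.0 ms


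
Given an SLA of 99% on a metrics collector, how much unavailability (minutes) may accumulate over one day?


Formula: allowed downtime = period * (100 - SLA) / 100
Period (day) = 1440 minutes
Unavailability fraction = (100 - 99.0) / 100
Allowed downtime = 1440 * (100 - 99.0) / 100
Allowed downtime = 14.4 minutes

14.4 minutes


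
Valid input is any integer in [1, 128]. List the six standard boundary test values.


Range: [1, 128]
Boundaries: just below min, min, min+1, max-1, max, just above max
Values: [0, 1, 2, 127, 128, 129]

[0, 1, 2, 127, 128, 129]


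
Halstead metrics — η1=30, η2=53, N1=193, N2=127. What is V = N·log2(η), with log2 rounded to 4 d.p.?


Formula: V = N * log2(η), where N = N1 + N2 and η = η1 + η2
η = 30 + 53 = 83
N = 193 + 127 = 320
log2(83) ≈ 6.3750
V = 320 * 6.3750 = 2040.00

2040.00


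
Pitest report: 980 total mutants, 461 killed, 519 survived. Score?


Mutation score = killed / total * 100
Mutation score = 461 / 980 * 100
Mutation score = 47.04%

47.04%


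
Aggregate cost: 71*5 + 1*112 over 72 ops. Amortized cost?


Formula: Amortized cost = Total cost / Operations
Total cost = (71 * 5) + (1 * 112)
Total cost = 355 + 112 = 467
Amortized = 467 / 72 = 6.4861

6.4861


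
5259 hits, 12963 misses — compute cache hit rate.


Formula: hit rate = hits / (hits + misses) * 100
hit rate = 5259 / (5259 + 12963) * 100
hit rate = 5259 / 18222 * 100
hit rate = 28.86%

28.86%


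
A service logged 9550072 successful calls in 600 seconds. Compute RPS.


Formula: throughput = requests / seconds
throughput = 9550072 / 600
throughput = 15916.79 requests/second

15916.79 requests/second


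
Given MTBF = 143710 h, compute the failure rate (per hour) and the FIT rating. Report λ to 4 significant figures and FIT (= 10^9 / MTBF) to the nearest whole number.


Formula: λ = 1 / MTBF; FIT = λ × 1e9 = 1e9 / MTBF
λ = 1 / 143710 ≈ 6.958e-06 failures/hour
FIT = 1e9 / 143710 ≈ 6958 failures per 1e9 hours (nearest whole number)

λ = 6.958e-06 /h, FIT = 6958


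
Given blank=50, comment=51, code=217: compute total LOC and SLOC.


Total LOC = blank + comment + code
Total LOC = 50 + 51 + 217 = 318
SLOC (source only) = code = 217

Total LOC: 318, SLOC: 217


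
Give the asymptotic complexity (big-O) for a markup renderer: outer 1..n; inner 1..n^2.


Reasoning: n times n^2
Complexity: O(n^3)

O(n^3)


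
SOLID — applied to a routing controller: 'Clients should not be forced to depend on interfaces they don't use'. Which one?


This describes the Interface Segregation Principle (ISP)

Interface Segregation Principle (ISP)


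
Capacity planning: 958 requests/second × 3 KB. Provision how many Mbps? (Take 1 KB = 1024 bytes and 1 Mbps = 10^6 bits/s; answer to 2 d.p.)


Formula: Mbps = payload_bytes * RPS * 8 / 1e6
Payload per request = 3 KB = 3 * 1024 = 3072 bytes
Total bytes/sec = 3072 * 958 = 2942976
Total bits/sec = 2942976 * 8 = 23543808
Mbps = 23543808 / 1e6 = 23.54

23.54 Mbps


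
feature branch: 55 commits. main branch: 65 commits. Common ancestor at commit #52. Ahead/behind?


Common ancestor: commit #52
feature commits after divergence: 55 - 52 = 3
main commits after divergence: 65 - 52 = 13
feature is 3 commits ahead of main
main is 13 commits ahead of feature

feature ahead: 3, main ahead: 13


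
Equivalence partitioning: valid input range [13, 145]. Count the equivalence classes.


Valid range: [13, 145]
Class 1: x < 13 — invalid
Class 2: 13 ≤ x ≤ 145 — valid
Class 3: x > 145 — invalid
Total equivalence classes: 3

3 equivalence classes


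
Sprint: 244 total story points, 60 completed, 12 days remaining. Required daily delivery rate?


Formula: Required rate = Remaining points / Days left
Remaining = 244 - 60 = 184 points
Required rate = 184 / 12 = 15.33 points/day

15.33 points/day


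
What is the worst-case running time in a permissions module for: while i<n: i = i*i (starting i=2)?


Reasoning: squaring drives double-exponential growth; iterations ~ log log n
Complexity: O(log log n)

O(log log n)


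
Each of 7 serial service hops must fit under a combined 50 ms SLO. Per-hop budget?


Formula: per_stage = total_budget / stages
per_stage = 50 / 7
per_stage = 7.14 ms

7.14 ms


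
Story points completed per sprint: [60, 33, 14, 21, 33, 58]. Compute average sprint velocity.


Formula: Avg velocity = Total points / Number of sprints
Points: [60, 33, 14, 21, 33, 58]
Sum = 60 + 33 + 14 + 21 + 33 + 58 = 219
Avg velocity = 219 / 6 = 36.5 points/sprint

36.5 points/sprint


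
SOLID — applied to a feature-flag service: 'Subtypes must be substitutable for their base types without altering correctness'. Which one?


This describes the Liskov Substitution Principle (LSP)

Liskov Substitution Principle (LSP)


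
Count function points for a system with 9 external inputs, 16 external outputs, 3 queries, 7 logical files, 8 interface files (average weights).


UFP = EI*4 + EO*5 + EQ*4 + ILF*10 + EIF*7
UFP = 9*4 + 16*5 + 3*4 + 7*10 + 8*7
UFP = 36 + 80 + 12 + 70 + 56
UFP = 254

254


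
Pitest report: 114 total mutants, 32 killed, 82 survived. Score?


Mutation score = killed / total * 100
Mutation score = 32 / 114 * 100
Mutation score = 28.07%

28.07%


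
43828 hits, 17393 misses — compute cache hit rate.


Formula: hit rate = hits / (hits + misses) * 100
hit rate = 43828 / (43828 + 17393) * 100
hit rate = 43828 / 61221 * 100
hit rate = 71.59%

71.59%


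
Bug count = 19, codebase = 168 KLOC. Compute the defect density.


Defect density = defects / KLOC
Defect density = 19 / 168
Defect density = 0.113 defects/KLOC

0.113 defects/KLOC


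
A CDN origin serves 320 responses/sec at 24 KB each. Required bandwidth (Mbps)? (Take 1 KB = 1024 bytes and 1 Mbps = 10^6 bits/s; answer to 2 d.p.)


Formula: Mbps = payload_bytes * RPS * 8 / 1e6
Payload per request = 24 KB = 24 * 1024 = 24576 bytes
Total bytes/sec = 24576 * 320 = 7864320
Total bits/sec = 7864320 * 8 = 62914560
Mbps = 62914560 / 1e6 = 62.91

62.91 Mbps


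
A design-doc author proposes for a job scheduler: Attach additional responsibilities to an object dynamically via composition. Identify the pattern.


This matches the Decorator pattern

Decorator


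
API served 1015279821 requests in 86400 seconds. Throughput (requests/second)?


Formula: throughput = requests / seconds
throughput = 1015279821 / 86400
throughput = 11750.92 requests/second

11750.92 requests/second


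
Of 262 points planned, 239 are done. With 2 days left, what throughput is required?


Formula: Required rate = Remaining points / Days left
Remaining = 262 - 239 = 23 points
Required rate = 23 / 2 = 11.5 points/day

11.5 points/day


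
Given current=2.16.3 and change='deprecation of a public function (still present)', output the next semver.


Current: 2.16.3
Change category: 'deprecation of a public function (still present)' → minor bump
SemVer rule: minor bump → increment MINOR, reset PATCH to 0 (MAJOR unchanged)
New: 2.17.0

2.17.0


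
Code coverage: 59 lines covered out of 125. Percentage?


Coverage = covered / total * 100
Coverage = 59 / 125 * 100
Coverage = 47.2%

47.2%


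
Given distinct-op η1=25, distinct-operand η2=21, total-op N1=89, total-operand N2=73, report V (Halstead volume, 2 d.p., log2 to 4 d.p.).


Formula: V = N * log2(η), where N = N1 + N2 and η = η1 + η2
η = 25 + 21 = 46
N = 89 + 73 = 162
log2(46) ≈ 5.5236
V = 162 * 5.5236 = 894.82

894.82


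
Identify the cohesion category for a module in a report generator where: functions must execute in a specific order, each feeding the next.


Reasoning: Output of one is input to next
Type: Sequential cohesion

Sequential cohesion


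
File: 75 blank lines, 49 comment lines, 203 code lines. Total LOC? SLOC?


Total LOC = blank + comment + code
Total LOC = 75 + 49 + 203 = 327
SLOC (source only) = code = 203

Total LOC: 327, SLOC: 203


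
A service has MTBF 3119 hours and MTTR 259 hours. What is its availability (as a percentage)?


Availability = MTBF / (MTBF + MTTR)
Availability = 3119 / (3119 + 259)
Availability = 3119 / 3378
Availability = 92.3327%

92.3327%


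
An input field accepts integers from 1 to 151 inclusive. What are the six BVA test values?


Range: [1, 151]
Boundaries: just below min, min, min+1, max-1, max, just above max
Values: [0, 1, 2, 150, 151, 152]

[0, 1, 2, 150, 151, 152]


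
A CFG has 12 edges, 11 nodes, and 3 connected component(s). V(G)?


Formula: V(G) = E - N + 2P
V(G) = 12 - 11 + 2*3
V(G) = 1 + 6
V(G) = 7

7


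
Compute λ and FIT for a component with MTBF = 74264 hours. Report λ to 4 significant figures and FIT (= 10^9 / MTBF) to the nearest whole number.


Formula: λ = 1 / MTBF; FIT = λ × 1e9 = 1e9 / MTBF
λ = 1 / 74264 ≈ 1.347e-05 failures/hour
FIT = 1e9 / 74264 ≈ 13465 failures per 1e9 hours (nearest whole number)

λ = 1.347e-05 /h, FIT = 13465


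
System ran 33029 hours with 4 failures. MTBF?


Formula: MTBF = Total operating time / Number of failures
MTBF = 33029 / 4
MTBF = 8257.25 hours

8257.25 hours


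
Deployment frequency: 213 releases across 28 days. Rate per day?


Formula: deployments per day = releases / days
= 213 / 28
= 7.607 deploys/day
(equivalently, 53.25 deploys/week)

7.607 deploys/day


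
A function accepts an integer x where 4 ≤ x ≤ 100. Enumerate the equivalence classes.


Valid range: [4, 100]
Class 1: x < 4 — invalid
Class 2: 4 ≤ x ≤ 100 — valid
Class 3: x > 100 — invalid
Total equivalence classes: 3

3 equivalence classes


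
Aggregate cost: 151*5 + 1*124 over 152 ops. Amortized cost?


Formula: Amortized cost = Total cost / Operations
Total cost = (151 * 5) + (1 * 124)
Total cost = 755 + 124 = 879
Amortized = 879 / 152 = 5.7829

5.7829


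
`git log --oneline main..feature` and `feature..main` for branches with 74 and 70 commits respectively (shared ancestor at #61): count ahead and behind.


Common ancestor: commit #61
feature commits after divergence: 74 - 61 = 13
main commits after divergence: 70 - 61 = 9
feature is 13 commits ahead of main
main is 9 commits ahead of feature

feature ahead: 13, main ahead: 9


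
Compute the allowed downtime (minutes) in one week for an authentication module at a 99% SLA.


Formula: allowed downtime = period * (100 - SLA) / 100
Period (week) = 10080 minutes
Unavailability fraction = (100 - 99.0) / 100
Allowed downtime = 10080 * (100 - 99.0) / 100
Allowed downtime = 100.8 minutes

100.8 minutes


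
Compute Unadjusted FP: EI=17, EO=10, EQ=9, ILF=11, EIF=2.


UFP = EI*4 + EO*5 + EQ*4 + ILF*10 + EIF*7
UFP = 17*4 + 10*5 + 9*4 + 11*10 + 2*7
UFP = 68 + 50 + 36 + 110 + 14
UFP = 278

278


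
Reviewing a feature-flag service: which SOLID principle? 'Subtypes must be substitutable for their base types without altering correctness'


This describes the Liskov Substitution Principle (LSP)

Liskov Substitution Principle (LSP)


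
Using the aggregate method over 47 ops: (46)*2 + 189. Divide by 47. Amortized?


Formula: Amortized cost = Total cost / Operations
Total cost = (46 * 2) + (1 * 189)
Total cost = 92 + 189 = 281
Amortized = 281 / 47 = 5.9787

5.9787


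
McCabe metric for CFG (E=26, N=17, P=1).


Formula: V(G) = E - N + 2P
V(G) = 26 - 17 + 2*1
V(G) = 9 + 2
V(G) = 11

11


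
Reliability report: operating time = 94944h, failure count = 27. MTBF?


Formula: MTBF = Total operating time / Number of failures
MTBF = 94944 / 27
MTBF = 3516.44 hours

3516.44 hours


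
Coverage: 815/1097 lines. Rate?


Coverage = covered / total * 100
Coverage = 815 / 1097 * 100
Coverage = 74.29%

74.29%


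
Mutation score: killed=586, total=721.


Mutation score = killed / total * 100
Mutation score = 586 / 721 * 100
Mutation score = 81.28%

81.28%


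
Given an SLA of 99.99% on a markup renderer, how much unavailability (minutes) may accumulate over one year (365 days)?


Formula: allowed downtime = period * (100 - SLA) / 100
Period (year (365 days)) = 525600 minutes
Unavailability fraction = (100 - 99.99) / 100
Allowed downtime = 525600 * (100 - 99.99) / 100
Allowed downtime = 52.56 minutes

52.56 minutes


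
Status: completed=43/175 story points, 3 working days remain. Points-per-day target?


Formula: Required rate = Remaining points / Days left
Remaining = 175 - 43 = 132 points
Required rate = 132 / 3 = 44.0 points/day

44.0 points/day


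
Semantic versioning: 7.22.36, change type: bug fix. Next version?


Current: 7.22.36
Change category: 'bug fix' → patch bump
SemVer rule: patch bump → increment PATCH (MAJOR and MINOR unchanged)
New: 7.22.37

7.22.37


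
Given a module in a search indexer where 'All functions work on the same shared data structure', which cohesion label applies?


Reasoning: Functions share data
Type: Communicational cohesion

Communicational cohesion


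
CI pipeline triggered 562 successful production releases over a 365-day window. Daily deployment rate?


Formula: deployments per day = releases / days
= 562 / 365
= 1.54 deploys/day
(equivalently, 10.78 deploys/week)

1.54 deploys/day


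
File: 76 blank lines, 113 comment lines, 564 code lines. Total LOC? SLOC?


Total LOC = blank + comment + code
Total LOC = 76 + 113 + 564 = 753
SLOC (source only) = code = 564

Total LOC: 753, SLOC: 564


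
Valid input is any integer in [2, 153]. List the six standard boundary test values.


Range: [2, 153]
Boundaries: just below min, min, min+1, max-1, max, just above max
Values: [1, 2, 3, 152, 153, 154]

[1, 2, 3, 152, 153, 154]


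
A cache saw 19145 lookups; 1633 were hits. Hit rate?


Formula: hit rate = hits / (hits + misses) * 100
hit rate = 1633 / (1633 + 17512) * 100
hit rate = 1633 / 19145 * 100
hit rate = 8.53%

8.53%


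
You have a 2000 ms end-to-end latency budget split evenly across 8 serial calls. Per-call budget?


Formula: per_stage = total_budget / stages
per_stage = 2000 / 8
per_stage = 250.0 ms

250.0 ms


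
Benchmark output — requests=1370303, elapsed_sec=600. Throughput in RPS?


Formula: throughput = requests / seconds
throughput = 1370303 / 600
throughput = 2283.84 requests/second

2283.84 requests/second


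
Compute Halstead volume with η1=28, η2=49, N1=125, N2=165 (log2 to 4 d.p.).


Formula: V = N * log2(η), where N = N1 + N2 and η = η1 + η2
η = 28 + 49 = 77
N = 125 + 165 = 290
log2(77) ≈ 6.2668
V = 290 * 6.2668 = 1817.37

1817.37


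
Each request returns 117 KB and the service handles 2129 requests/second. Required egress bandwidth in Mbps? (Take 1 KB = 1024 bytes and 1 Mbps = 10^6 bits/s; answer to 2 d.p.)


Formula: Mbps = payload_bytes * RPS * 8 / 1e6
Payload per request = 117 KB = 117 * 1024 = 119808 bytes
Total bytes/sec = 119808 * 2129 = 255071232
Total bits/sec = 255071232 * 8 = 2040569856
Mbps = 2040569856 / 1e6 = 2040.57

2040.57 Mbps


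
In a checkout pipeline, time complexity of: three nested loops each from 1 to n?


Reasoning: three levels of nesting over n
Complexity: O(n^3)

O(n^3)


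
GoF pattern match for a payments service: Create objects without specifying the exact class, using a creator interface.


This matches the Factory Method pattern

Factory Method


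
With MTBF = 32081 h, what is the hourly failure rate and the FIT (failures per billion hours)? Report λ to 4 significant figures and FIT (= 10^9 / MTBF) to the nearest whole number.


Formula: λ = 1 / MTBF; FIT = λ × 1e9 = 1e9 / MTBF
λ = 1 / 32081 ≈ 3.117e-05 failures/hour
FIT = 1e9 / 32081 ≈ 31171 failures per 1e9 hours (nearest whole number)

λ = 3.117e-05 /h, FIT = 31171


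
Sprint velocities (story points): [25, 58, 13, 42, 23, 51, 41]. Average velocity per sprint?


Formula: Avg velocity = Total points / Number of sprints
Points: [25, 58, 13, 42, 23, 51, 41]
Sum = 25 + 58 + 13 + 42 + 23 + 51 + 41 = 253
Avg velocity = 253 / 7 = 36.14 points/sprint

36.14 points/sprint


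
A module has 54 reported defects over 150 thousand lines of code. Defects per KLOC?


Defect density = defects / KLOC
Defect density = 54 / 150
Defect density = 0.36 defects/KLOC

0.36 defects/KLOC


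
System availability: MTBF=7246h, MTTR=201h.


Availability = MTBF / (MTBF + MTTR)
Availability = 7246 / (7246 + 201)
Availability = 7246 / 7447
Availability = 97.3009%

97.3009%
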